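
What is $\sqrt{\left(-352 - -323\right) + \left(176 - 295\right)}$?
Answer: $2 i \sqrt{37} \approx 12.166 i$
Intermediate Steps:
$\sqrt{\left(-352 - -323\right) + \left(176 - 295\right)} = \sqrt{\left(-352 + 323\right) - 119} = \sqrt{-29 - 119} = \sqrt{-148} = 2 i \sqrt{37}$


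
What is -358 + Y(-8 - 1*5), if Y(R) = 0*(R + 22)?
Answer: -358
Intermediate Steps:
Y(R) = 0 (Y(R) = 0*(22 + R) = 0)
-358 + Y(-8 - 1*5) = -358 + 0 = -358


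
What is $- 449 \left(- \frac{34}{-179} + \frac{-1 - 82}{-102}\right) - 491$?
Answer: $- \frac{17192603}{18258} \approx -941.65$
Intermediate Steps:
$- 449 \left(- \frac{34}{-179} + \frac{-1 - 82}{-102}\right) - 491 = - 449 \left(\left(-34\right) \left(- \frac{1}{179}\right) - - \frac{83}{102}\right) - 491 = - 449 \left(\frac{34}{179} + \frac{83}{102}\right) - 491 = \left(-449\right) \frac{18325}{18258} - 491 = - \frac{8227925}{18258} - 491 = - \frac{17192603}{18258}$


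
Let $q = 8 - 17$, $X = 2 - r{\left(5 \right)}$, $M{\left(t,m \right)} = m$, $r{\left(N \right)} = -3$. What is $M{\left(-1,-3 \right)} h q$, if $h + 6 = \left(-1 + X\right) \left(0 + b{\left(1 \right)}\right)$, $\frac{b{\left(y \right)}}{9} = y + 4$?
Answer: $4698$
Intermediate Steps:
$b{\left(y \right)} = 36 + 9 y$ ($b{\left(y \right)} = 9 \left(y + 4\right) = 9 \left(4 + y\right) = 36 + 9 y$)
$X = 5$ ($X = 2 - -3 = 2 + 3 = 5$)
$h = 174$ ($h = -6 + \left(-1 + 5\right) \left(0 + \left(36 + 9 \cdot 1\right)\right) = -6 + 4 \left(0 + \left(36 + 9\right)\right) = -6 + 4 \left(0 + 45\right) = -6 + 4 \cdot 45 = -6 + 180 = 174$)
$q = -9$
$M{\left(-1,-3 \right)} h q = \left(-3\right) 174 \left(-9\right) = \left(-522\right) \left(-9\right) = 4698$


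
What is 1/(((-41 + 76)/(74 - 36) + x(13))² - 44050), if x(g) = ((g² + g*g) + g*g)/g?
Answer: -1444/61306911 ≈ -2.3554e-5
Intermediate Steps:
x(g) = 3*g (x(g) = ((g² + g²) + g²)/g = (2*g² + g²)/g = (3*g²)/g = 3*g)
1/(((-41 + 76)/(74 - 36) + x(13))² - 44050) = 1/(((-41 + 76)/(74 - 36) + 3*13)² - 44050) = 1/((35/38 + 39)² - 44050) = 1/((1517/38)² - 44050) = 1/(2301289/1444 - 44050) = 1/(-61306911/1444) = -1444/61306911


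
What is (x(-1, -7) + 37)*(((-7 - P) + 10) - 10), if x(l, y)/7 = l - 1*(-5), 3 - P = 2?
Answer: -520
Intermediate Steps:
P = 1 (P = 3 - 1*2 = 3 - 2 = 1)
x(l, y) = 35 + 7*l (x(l, y) = 7*(l - 1*(-5)) = 7*(l + 5) = 7*(5 + l) = 35 + 7*l)
(x(-1, -7) + 37)*(((-7 - P) + 10) - 10) = ((35 + 7*(-1)) + 37)*(((-7 - 1*1) + 10) - 10) = ((35 - 7) + 37)*(((-7 - 1) + 10) - 10) = (28 + 37)*((-8 + 10) - 10) = 65*(2 - 10) = 65*(-8) = -520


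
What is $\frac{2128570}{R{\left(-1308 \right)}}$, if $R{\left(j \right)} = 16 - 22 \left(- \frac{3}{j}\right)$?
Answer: $\frac{24422540}{183} \approx 1.3346 \cdot 10^{5}$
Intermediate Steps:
$R{\left(j \right)} = 16 + \frac{66}{j}$
$\frac{2128570}{R{\left(-1308 \right)}} = \frac{2128570}{16 + \frac{66}{-1308}} = \frac{2128570}{16 + 66 \left(- \frac{1}{1308}\right)} = \frac{2128570}{16 - \frac{11}{218}} = \frac{2128570}{\frac{3477}{218}} = 2128570 \cdot \frac{218}{3477} = \frac{24422540}{183}$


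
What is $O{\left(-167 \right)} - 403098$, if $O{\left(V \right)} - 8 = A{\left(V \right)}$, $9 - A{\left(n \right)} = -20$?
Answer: $-403061$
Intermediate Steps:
$A{\left(n \right)} = 29$ ($A{\left(n \right)} = 9 - -20 = 9 + 20 = 29$)
$O{\left(V \right)} = 37$ ($O{\left(V \right)} = 8 + 29 = 37$)
$O{\left(-167 \right)} - 403098 = 37 - 403098 = -403061$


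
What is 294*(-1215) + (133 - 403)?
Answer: -357480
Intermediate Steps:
294*(-1215) + (133 - 403) = -357210 - 270 = -357480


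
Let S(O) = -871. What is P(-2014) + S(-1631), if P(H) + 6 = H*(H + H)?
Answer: 8111515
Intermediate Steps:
P(H) = -6 + 2*H² (P(H) = -6 + H*(H + H) = -6 + H*(2*H) = -6 + 2*H²)
P(-2014) + S(-1631) = (-6 + 2*(-2014)²) - 871 = (-6 + 2*4056196) - 871 = (-6 + 8112392) - 871 = 8112386 - 871 = 8111515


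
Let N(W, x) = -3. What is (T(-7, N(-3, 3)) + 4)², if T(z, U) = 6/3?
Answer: 36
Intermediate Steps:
T(z, U) = 2 (T(z, U) = 6*(⅓) = 2)
(T(-7, N(-3, 3)) + 4)² = (2 + 4)² = 6² = 36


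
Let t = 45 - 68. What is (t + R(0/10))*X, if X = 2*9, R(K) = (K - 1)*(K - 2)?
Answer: -378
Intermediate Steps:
R(K) = (-1 + K)*(-2 + K)
X = 18
t = -23
(t + R(0/10))*X = (-23 + (2 + (0/10)² - 0/10))*18 = (-23 + (2 + (0*(⅒))² - 0/10))*18 = (-23 + (2 + 0² - 3*0))*18 = (-23 + (2 + 0 + 0))*18 = (-23 + 2)*18 = -21*18 = -378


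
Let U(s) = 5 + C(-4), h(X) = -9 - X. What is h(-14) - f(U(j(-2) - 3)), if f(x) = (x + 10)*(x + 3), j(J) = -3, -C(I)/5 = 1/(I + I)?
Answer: -8305/64 ≈ -129.77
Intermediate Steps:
C(I) = -5/(2*I) (C(I) = -5/(I + I) = -5*1/(2*I) = -5/(2*I))
U(s) = 45/8 (U(s) = 5 - 5/2/(-4) = 5 - 5/2*(-¼) = 5 + 5/8 = 45/8)
f(x) = (3 + x)*(10 + x) (f(x) = (10 + x)*(3 + x) = (3 + x)*(10 + x))
h(-14) - f(U(j(-2) - 3)) = (-9 - 1*(-14)) - (30 + (45/8)² + 13*(45/8)) = (-9 + 14) - (30 + 2025/64 + 585/8) = 5 - 1*8625/64 = 5 - 8625/64 = -8305/64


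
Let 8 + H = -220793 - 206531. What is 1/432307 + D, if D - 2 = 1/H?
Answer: 369477224873/184738614924 ≈ 2.0000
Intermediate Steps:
H = -427332 (H = -8 + (-220793 - 206531) = -8 - 427324 = -427332)
D = 854663/427332 (D = 2 + 1/(-427332) = 2 - 1/427332 = 854663/427332 ≈ 2.0000)
1/432307 + D = 1/432307 + 854663/427332 = 369477224873/184738614924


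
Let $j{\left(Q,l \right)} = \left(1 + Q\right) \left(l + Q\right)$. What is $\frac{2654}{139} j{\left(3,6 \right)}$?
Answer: $\frac{95544}{139} \approx 687.37$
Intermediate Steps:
$j{\left(Q,l \right)} = \left(1 + Q\right) \left(Q + l\right)$
$\frac{2654}{139} j{\left(3,6 \right)} = \frac{2654}{139} \left(3 + 6 + 3^{2} + 3 \cdot 6\right) = 2654 \cdot \frac{1}{139} \left(3 + 6 + 9 + 18\right) = \frac{2654}{139} \cdot 36 = \frac{95544}{139}$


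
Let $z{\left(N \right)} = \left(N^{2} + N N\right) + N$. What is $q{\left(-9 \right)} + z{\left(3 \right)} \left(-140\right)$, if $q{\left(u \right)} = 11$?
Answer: $-2929$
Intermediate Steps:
$z{\left(N \right)} = N + 2 N^{2}$ ($z{\left(N \right)} = \left(N^{2} + N^{2}\right) + N = 2 N^{2} + N = N + 2 N^{2}$)
$q{\left(-9 \right)} + z{\left(3 \right)} \left(-140\right) = 11 + 3 \left(1 + 2 \cdot 3\right) \left(-140\right) = 11 + 3 \left(1 + 6\right) \left(-140\right) = 11 + 3 \cdot 7 \left(-140\right) = 11 + 21 \left(-140\right) = 11 - 2940 = -2929$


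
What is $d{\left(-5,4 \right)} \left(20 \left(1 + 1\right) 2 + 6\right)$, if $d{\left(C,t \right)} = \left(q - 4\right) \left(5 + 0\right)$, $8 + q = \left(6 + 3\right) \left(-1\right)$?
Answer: $-9030$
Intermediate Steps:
$q = -17$ ($q = -8 + \left(6 + 3\right) \left(-1\right) = -8 + 9 \left(-1\right) = -8 - 9 = -17$)
$d{\left(C,t \right)} = -105$ ($d{\left(C,t \right)} = \left(-17 - 4\right) \left(5 + 0\right) = \left(-21\right) 5 = -105$)
$d{\left(-5,4 \right)} \left(20 \left(1 + 1\right) 2 + 6\right) = - 105 \left(20 \left(1 + 1\right) 2 + 6\right) = - 105 \left(20 \cdot 2 \cdot 2 + 6\right) = - 105 \left(20 \cdot 4 + 6\right) = - 105 \left(80 + 6\right) = \left(-105\right) 86 = -9030$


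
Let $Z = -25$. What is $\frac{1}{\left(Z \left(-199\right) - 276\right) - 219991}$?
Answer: $- \frac{1}{215292} \approx -4.6449 \cdot 10^{-6}$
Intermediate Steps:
$\frac{1}{\left(Z \left(-199\right) - 276\right) - 219991} = \frac{1}{\left(\left(-25\right) \left(-199\right) - 276\right) - 219991} = \frac{1}{\left(4975 - 276\right) - 219991} = \frac{1}{4699 - 219991} = \frac{1}{-215292} = - \frac{1}{215292}$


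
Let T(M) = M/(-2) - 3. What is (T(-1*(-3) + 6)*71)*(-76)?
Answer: 40470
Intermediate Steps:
T(M) = -3 - M/2 (T(M) = M*(-½) - 3 = -M/2 - 3 = -3 - M/2)
(T(-1*(-3) + 6)*71)*(-76) = ((-3 - (-1*(-3) + 6)/2)*71)*(-76) = ((-3 - (3 + 6)/2)*71)*(-76) = ((-3 - ½*9)*71)*(-76) = ((-3 - 9/2)*71)*(-76) = -15/2*71*(-76) = -1065/2*(-76) = 40470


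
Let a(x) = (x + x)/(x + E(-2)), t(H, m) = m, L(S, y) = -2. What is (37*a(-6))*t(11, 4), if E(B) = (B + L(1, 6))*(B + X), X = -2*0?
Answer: -888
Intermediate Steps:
X = 0
E(B) = B*(-2 + B) (E(B) = (B - 2)*(B + 0) = (-2 + B)*B = B*(-2 + B))
a(x) = 2*x/(8 + x) (a(x) = (x + x)/(x - 2*(-2 - 2)) = (2*x)/(x - 2*(-4)) = (2*x)/(x + 8) = (2*x)/(8 + x) = 2*x/(8 + x))
(37*a(-6))*t(11, 4) = (37*(2*(-6)/(8 - 6)))*4 = (37*(2*(-6)/2))*4 = (37*(2*(-6)*(½)))*4 = (37*(-6))*4 = -222*4 = -888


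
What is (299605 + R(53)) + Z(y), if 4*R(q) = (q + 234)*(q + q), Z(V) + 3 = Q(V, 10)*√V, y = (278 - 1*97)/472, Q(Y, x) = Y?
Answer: 614415/2 + 181*√21358/111392 ≈ 3.0721e+5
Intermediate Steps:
y = 181/472 (y = (278 - 97)*(1/472) = 181*(1/472) = 181/472 ≈ 0.38347)
Z(V) = -3 + V^(3/2) (Z(V) = -3 + V*√V = -3 + V^(3/2))
R(q) = q*(234 + q)/2 (R(q) = ((q + 234)*(q + q))/4 = ((234 + q)*(2*q))/4 = (2*q*(234 + q))/4 = q*(234 + q)/2)
(299605 + R(53)) + Z(y) = (299605 + (½)*53*(234 + 53)) + (-3 + (181/472)^(3/2)) = (299605 + (½)*53*287) + (-3 + 181*√21358/111392) = (299605 + 15211/2) + (-3 + 181*√21358/111392) = 614421/2 + (-3 + 181*√21358/111392) = 614415/2 + 181*√21358/111392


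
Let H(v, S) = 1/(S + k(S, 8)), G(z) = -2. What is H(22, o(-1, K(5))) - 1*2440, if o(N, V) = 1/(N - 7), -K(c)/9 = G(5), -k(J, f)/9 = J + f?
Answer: -173241/71 ≈ -2440.0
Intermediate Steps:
k(J, f) = -9*J - 9*f (k(J, f) = -9*(J + f) = -9*J - 9*f)
K(c) = 18 (K(c) = -9*(-2) = 18)
o(N, V) = 1/(-7 + N)
H(v, S) = 1/(-72 - 8*S) (H(v, S) = 1/(S + (-9*S - 9*8)) = 1/(S + (-9*S - 72)) = 1/(S + (-72 - 9*S)) = 1/(-72 - 8*S))
H(22, o(-1, K(5))) - 1*2440 = -1/(72 + 8/(-7 - 1)) - 1*2440 = -1/(72 + 8/(-8)) - 2440 = -1/(72 + 8*(-1/8)) - 2440 = -1/(72 - 1) - 2440 = -1/71 - 2440 = -173241/71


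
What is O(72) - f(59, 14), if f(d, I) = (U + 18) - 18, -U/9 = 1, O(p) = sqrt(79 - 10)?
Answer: 9 + sqrt(69) ≈ 17.307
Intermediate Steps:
O(p) = sqrt(69)
U = -9 (U = -9*1 = -9)
f(d, I) = -9 (f(d, I) = (-9 + 18) - 18 = 9 - 18 = -9)
O(72) - f(59, 14) = sqrt(69) - 1*(-9) = sqrt(69) + 9 = 9 + sqrt(69)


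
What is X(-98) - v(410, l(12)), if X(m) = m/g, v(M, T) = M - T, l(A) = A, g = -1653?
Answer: -657796/1653 ≈ -397.94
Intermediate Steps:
X(m) = -m/1653 (X(m) = m/(-1653) = m*(-1/1653) = -m/1653)
X(-98) - v(410, l(12)) = -1/1653*(-98) - (410 - 1*12) = 98/1653 - (410 - 12) = 98/1653 - 1*398 = 98/1653 - 398 = -657796/1653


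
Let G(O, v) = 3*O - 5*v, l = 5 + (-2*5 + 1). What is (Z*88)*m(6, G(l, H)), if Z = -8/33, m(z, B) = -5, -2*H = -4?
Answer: 320/3 ≈ 106.67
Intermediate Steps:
H = 2 (H = -1/2*(-4) = 2)
l = -4 (l = 5 + (-10 + 1) = 5 - 9 = -4)
G(O, v) = -5*v + 3*O
Z = -8/33 (Z = -8*1/33 = -8/33 ≈ -0.24242)
(Z*88)*m(6, G(l, H)) = -8/33*88*(-5) = -64/3*(-5) = 320/3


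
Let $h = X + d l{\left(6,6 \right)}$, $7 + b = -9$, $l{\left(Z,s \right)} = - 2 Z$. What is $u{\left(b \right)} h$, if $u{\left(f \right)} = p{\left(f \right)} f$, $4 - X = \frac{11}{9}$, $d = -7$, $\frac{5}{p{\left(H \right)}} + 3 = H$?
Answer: $\frac{62480}{171} \approx 365.38$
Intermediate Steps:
$p{\left(H \right)} = \frac{5}{-3 + H}$
$X = \frac{25}{9}$ ($X = 4 - \frac{11}{9} = \frac{25}{9} \approx 2.7778$)
$b = -16$ ($b = -7 - 9 = -16$)
$u{\left(f \right)} = \frac{5 f}{-3 + f}$ ($u{\left(f \right)} = \frac{5}{-3 + f} f = \frac{5 f}{-3 + f}$)
$h = \frac{781}{9}$ ($h = \frac{25}{9} - 7 \left(\left(-2\right) 6\right) = \frac{25}{9} - -84 = \frac{25}{9} + 84 = \frac{781}{9} \approx 86.778$)
$u{\left(b \right)} h = 5 \left(-16\right) \frac{1}{-3 - 16} \cdot \frac{781}{9} = 5 \left(-16\right) \frac{1}{-19} \cdot \frac{781}{9} = 5 \left(-16\right) \left(- \frac{1}{19}\right) \frac{781}{9} = \frac{80}{19} \cdot \frac{781}{9} = \frac{62480}{171}$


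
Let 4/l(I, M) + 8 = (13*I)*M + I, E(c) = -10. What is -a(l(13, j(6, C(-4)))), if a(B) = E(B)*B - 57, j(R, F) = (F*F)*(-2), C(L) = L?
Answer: 307931/5403 ≈ 56.993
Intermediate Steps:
j(R, F) = -2*F**2 (j(R, F) = F**2*(-2) = -2*F**2)
l(I, M) = 4/(-8 + I + 13*I*M) (l(I, M) = 4/(-8 + ((13*I)*M + I)) = 4/(-8 + (13*I*M + I)) = 4/(-8 + (I + 13*I*M)) = 4/(-8 + I + 13*I*M))
a(B) = -57 - 10*B (a(B) = -10*B - 57 = -57 - 10*B)
-a(l(13, j(6, C(-4)))) = -(-57 - 40/(-8 + 13 + 13*13*(-2*(-4)**2))) = -(-57 - 40/(-8 + 13 + 13*13*(-2*16))) = -(-57 - 40/(-8 + 13 + 13*13*(-32))) = -(-57 - 40/(-8 + 13 - 5408)) = -(-57 - 40/(-5403)) = -(-57 - 40*(-1)/5403) = -(-57 - 10*(-4/5403)) = -(-57 + 40/5403) = -1*(-307931/5403) = 307931/5403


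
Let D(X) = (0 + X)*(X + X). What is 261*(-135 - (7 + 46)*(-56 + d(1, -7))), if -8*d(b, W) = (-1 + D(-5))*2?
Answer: 3635469/4 ≈ 9.0887e+5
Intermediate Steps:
D(X) = 2*X² (D(X) = X*(2*X) = 2*X²)
d(b, W) = -49/4 (d(b, W) = -(-1 + 2*(-5)²)*2/8 = -(-1 + 2*25)*2/8 = -(-1 + 50)*2/8 = -49*2/8 = -⅛*98 = -49/4)
261*(-135 - (7 + 46)*(-56 + d(1, -7))) = 261*(-135 - (7 + 46)*(-56 - 49/4)) = 261*(-135 - 53*(-273)/4) = 261*(-135 - 1*(-14469/4)) = 261*(-135 + 14469/4) = 261*(13929/4) = 3635469/4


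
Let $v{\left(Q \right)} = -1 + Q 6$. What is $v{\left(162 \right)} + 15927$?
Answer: $16898$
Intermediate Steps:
$v{\left(Q \right)} = -1 + 6 Q$
$v{\left(162 \right)} + 15927 = \left(-1 + 6 \cdot 162\right) + 15927 = \left(-1 + 972\right) + 15927 = 971 + 15927 = 16898$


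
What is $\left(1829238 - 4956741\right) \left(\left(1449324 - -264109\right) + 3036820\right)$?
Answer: $-14856430508259$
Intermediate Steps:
$\left(1829238 - 4956741\right) \left(\left(1449324 - -264109\right) + 3036820\right) = - 3127503 \left(\left(1449324 + 264109\right) + 3036820\right) = - 3127503 \left(1713433 + 3036820\right) = \left(-3127503\right) 4750253 = -14856430508259$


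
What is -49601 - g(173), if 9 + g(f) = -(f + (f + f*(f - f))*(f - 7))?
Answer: -20701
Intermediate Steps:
g(f) = -9 - f - f*(-7 + f) (g(f) = -9 - (f + (f + f*(f - f))*(f - 7)) = -9 - (f + (f + f*0)*(-7 + f)) = -9 - (f + (f + 0)*(-7 + f)) = -9 - (f + f*(-7 + f)) = -9 + (-f - f*(-7 + f)) = -9 - f - f*(-7 + f))
-49601 - g(173) = -49601 - (-9 - 1*173² + 6*173) = -49601 - (-9 - 1*29929 + 1038) = -49601 - (-9 - 29929 + 1038) = -49601 - 1*(-28900) = -49601 + 28900 = -20701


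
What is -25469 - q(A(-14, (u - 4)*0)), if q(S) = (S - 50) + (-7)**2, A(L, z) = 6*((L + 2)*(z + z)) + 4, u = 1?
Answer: -25472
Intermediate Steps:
A(L, z) = 4 + 12*z*(2 + L) (A(L, z) = 6*((2 + L)*(2*z)) + 4 = 6*(2*z*(2 + L)) + 4 = 12*z*(2 + L) + 4 = 4 + 12*z*(2 + L))
q(S) = -1 + S (q(S) = (-50 + S) + 49 = -1 + S)
-25469 - q(A(-14, (u - 4)*0)) = -25469 - (-1 + (4 + 24*((1 - 4)*0) + 12*(-14)*((1 - 4)*0))) = -25469 - (-1 + (4 + 24*(-3*0) + 12*(-14)*(-3*0))) = -25469 - (-1 + (4 + 24*0 + 12*(-14)*0)) = -25469 - (-1 + (4 + 0 + 0)) = -25469 - (-1 + 4) = -25469 - 1*3 = -25469 - 3 = -25472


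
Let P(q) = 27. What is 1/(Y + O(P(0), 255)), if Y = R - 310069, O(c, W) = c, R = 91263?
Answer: -1/218779 ≈ -4.5708e-6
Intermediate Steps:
Y = -218806 (Y = 91263 - 310069 = -218806)
1/(Y + O(P(0), 255)) = 1/(-218806 + 27) = 1/(-218779) = -1/218779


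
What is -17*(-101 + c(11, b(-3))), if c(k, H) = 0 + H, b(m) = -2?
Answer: 1751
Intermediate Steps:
c(k, H) = H
-17*(-101 + c(11, b(-3))) = -17*(-101 - 2) = -17*(-103) = 1751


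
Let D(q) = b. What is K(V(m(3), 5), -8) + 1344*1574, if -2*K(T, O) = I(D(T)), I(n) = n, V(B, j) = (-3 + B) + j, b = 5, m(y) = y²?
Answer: 4230907/2 ≈ 2.1155e+6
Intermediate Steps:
D(q) = 5
V(B, j) = -3 + B + j
K(T, O) = -5/2 (K(T, O) = -½*5 = -5/2)
K(V(m(3), 5), -8) + 1344*1574 = -5/2 + 1344*1574 = -5/2 + 2115456 = 4230907/2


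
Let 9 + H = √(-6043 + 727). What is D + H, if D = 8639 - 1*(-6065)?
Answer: 14695 + 2*I*√1329 ≈ 14695.0 + 72.911*I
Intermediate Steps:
D = 14704 (D = 8639 + 6065 = 14704)
H = -9 + 2*I*√1329 (H = -9 + √(-6043 + 727) = -9 + √(-5316) = -9 + 2*I*√1329 ≈ -9.0 + 72.911*I)
D + H = 14704 + (-9 + 2*I*√1329) = 14695 + 2*I*√1329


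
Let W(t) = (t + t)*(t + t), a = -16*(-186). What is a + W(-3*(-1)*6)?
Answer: 4272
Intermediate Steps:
a = 2976
W(t) = 4*t² (W(t) = (2*t)*(2*t) = 4*t²)
a + W(-3*(-1)*6) = 2976 + 4*(-3*(-1)*6)² = 2976 + 4*(3*6)² = 2976 + 4*18² = 2976 + 4*324 = 2976 + 1296 = 4272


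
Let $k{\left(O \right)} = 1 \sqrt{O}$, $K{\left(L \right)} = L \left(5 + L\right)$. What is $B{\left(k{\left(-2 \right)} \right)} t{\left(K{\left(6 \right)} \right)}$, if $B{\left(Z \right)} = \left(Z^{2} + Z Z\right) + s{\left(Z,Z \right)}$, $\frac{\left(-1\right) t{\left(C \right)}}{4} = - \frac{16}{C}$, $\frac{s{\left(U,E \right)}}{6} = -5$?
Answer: $- \frac{1088}{33} \approx -32.97$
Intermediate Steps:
$s{\left(U,E \right)} = -30$ ($s{\left(U,E \right)} = 6 \left(-5\right) = -30$)
$k{\left(O \right)} = \sqrt{O}$
$t{\left(C \right)} = \frac{64}{C}$ ($t{\left(C \right)} = - 4 \left(- \frac{16}{C}\right) = \frac{64}{C}$)
$B{\left(Z \right)} = -30 + 2 Z^{2}$ ($B{\left(Z \right)} = \left(Z^{2} + Z Z\right) - 30 = \left(Z^{2} + Z^{2}\right) - 30 = 2 Z^{2} - 30 = -30 + 2 Z^{2}$)
$B{\left(k{\left(-2 \right)} \right)} t{\left(K{\left(6 \right)} \right)} = \left(-30 + 2 \left(\sqrt{-2}\right)^{2}\right) \frac{64}{6 \left(5 + 6\right)} = \left(-30 + 2 \left(i \sqrt{2}\right)^{2}\right) \frac{64}{6 \cdot 11} = \left(-30 + 2 \left(-2\right)\right) \frac{64}{66} = \left(-30 - 4\right) 64 \cdot \frac{1}{66} = \left(-34\right) \frac{32}{33} = - \frac{1088}{33}$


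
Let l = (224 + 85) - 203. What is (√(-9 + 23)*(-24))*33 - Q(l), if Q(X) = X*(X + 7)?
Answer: -11978 - 792*√14 ≈ -14941.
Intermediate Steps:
l = 106 (l = 309 - 203 = 106)
Q(X) = X*(7 + X)
(√(-9 + 23)*(-24))*33 - Q(l) = (√(-9 + 23)*(-24))*33 - 106*(7 + 106) = (√14*(-24))*33 - 106*113 = -24*√14*33 - 1*11978 = -792*√14 - 11978 = -11978 - 792*√14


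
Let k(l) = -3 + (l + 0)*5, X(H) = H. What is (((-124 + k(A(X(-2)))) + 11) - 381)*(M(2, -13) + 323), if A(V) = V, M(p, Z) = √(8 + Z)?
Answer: -163761 - 507*I*√5 ≈ -1.6376e+5 - 1133.7*I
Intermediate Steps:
k(l) = -3 + 5*l (k(l) = -3 + l*5 = -3 + 5*l)
(((-124 + k(A(X(-2)))) + 11) - 381)*(M(2, -13) + 323) = (((-124 + (-3 + 5*(-2))) + 11) - 381)*(√(8 - 13) + 323) = (((-124 + (-3 - 10)) + 11) - 381)*(√(-5) + 323) = (((-124 - 13) + 11) - 381)*(I*√5 + 323) = ((-137 + 11) - 381)*(323 + I*√5) = (-126 - 381)*(323 + I*√5) = -507*(323 + I*√5) = -163761 - 507*I*√5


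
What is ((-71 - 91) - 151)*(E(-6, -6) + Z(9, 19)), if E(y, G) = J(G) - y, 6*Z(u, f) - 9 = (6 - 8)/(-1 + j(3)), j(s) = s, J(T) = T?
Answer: -1252/3 ≈ -417.33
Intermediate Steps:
Z(u, f) = 4/3 (Z(u, f) = 3/2 + ((6 - 8)/(-1 + 3))/6 = 3/2 + (-2/2)/6 = 3/2 + (-2*1/2)/6 = 3/2 + (1/6)*(-1) = 3/2 - 1/6 = 4/3)
E(y, G) = G - y
((-71 - 91) - 151)*(E(-6, -6) + Z(9, 19)) = ((-71 - 91) - 151)*((-6 - 1*(-6)) + 4/3) = (-162 - 151)*((-6 + 6) + 4/3) = -313*(0 + 4/3) = -313*4/3 = -1252/3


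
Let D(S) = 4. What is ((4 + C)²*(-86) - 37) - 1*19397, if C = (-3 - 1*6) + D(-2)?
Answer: -19520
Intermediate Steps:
C = -5 (C = (-3 - 1*6) + 4 = (-3 - 6) + 4 = -9 + 4 = -5)
((4 + C)²*(-86) - 37) - 1*19397 = ((4 - 5)²*(-86) - 37) - 1*19397 = ((-1)²*(-86) - 37) - 19397 = (1*(-86) - 37) - 19397 = (-86 - 37) - 19397 = -123 - 19397 = -19520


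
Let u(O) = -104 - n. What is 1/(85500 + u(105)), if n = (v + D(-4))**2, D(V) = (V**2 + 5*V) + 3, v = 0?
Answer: 1/85395 ≈ 1.1710e-5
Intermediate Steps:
D(V) = 3 + V**2 + 5*V
n = 1 (n = (0 + (3 + (-4)**2 + 5*(-4)))**2 = (0 + (3 + 16 - 20))**2 = (0 - 1)**2 = (-1)**2 = 1)
u(O) = -105 (u(O) = -104 - 1*1 = -104 - 1 = -105)
1/(85500 + u(105)) = 1/(85500 - 105) = 1/85395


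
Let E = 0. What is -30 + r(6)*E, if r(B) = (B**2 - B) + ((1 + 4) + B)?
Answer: -30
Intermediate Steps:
r(B) = 5 + B**2 (r(B) = (B**2 - B) + (5 + B) = 5 + B**2)
-30 + r(6)*E = -30 + (5 + 6**2)*0 = -30 + (5 + 36)*0 = -30 + 41*0 = -30 + 0 = -30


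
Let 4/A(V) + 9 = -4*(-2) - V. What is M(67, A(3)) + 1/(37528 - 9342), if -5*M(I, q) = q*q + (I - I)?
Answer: -28181/140930 ≈ -0.19996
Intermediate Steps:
A(V) = 4/(-1 - V) (A(V) = 4/(-9 + (-4*(-2) - V)) = 4/(-9 + (8 - V)) = 4/(-1 - V))
M(I, q) = -q**2/5 (M(I, q) = -(q*q + (I - I))/5 = -(q**2 + 0)/5 = -q**2/5)
M(67, A(3)) + 1/(37528 - 9342) = -16/(1 + 3)**2/5 + 1/(37528 - 9342) = -1**2/5 + 1/28186 = -(-4*1/4)**2/5 + 1/28186 = -1/5*(-1)**2 + 1/28186 = -1/5*1 + 1/28186 = -1/5 + 1/28186 = -28181/140930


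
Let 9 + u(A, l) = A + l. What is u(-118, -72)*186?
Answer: -37014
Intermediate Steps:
u(A, l) = -9 + A + l (u(A, l) = -9 + (A + l) = -9 + A + l)
u(-118, -72)*186 = (-9 - 118 - 72)*186 = -199*186 = -37014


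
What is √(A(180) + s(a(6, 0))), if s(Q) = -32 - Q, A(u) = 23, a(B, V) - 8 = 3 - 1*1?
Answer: I*√19 ≈ 4.3589*I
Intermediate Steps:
a(B, V) = 10 (a(B, V) = 8 + (3 - 1*1) = 8 + (3 - 1) = 8 + 2 = 10)
√(A(180) + s(a(6, 0))) = √(23 + (-32 - 1*10)) = √(23 + (-32 - 10)) = √(23 - 42) = √(-19) = I*√19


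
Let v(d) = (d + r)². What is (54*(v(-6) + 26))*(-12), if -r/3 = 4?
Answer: -226800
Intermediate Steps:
r = -12 (r = -3*4 = -12)
v(d) = (-12 + d)² (v(d) = (d - 12)² = (-12 + d)²)
(54*(v(-6) + 26))*(-12) = (54*((-12 - 6)² + 26))*(-12) = (54*((-18)² + 26))*(-12) = (54*(324 + 26))*(-12) = (54*350)*(-12) = 18900*(-12) = -226800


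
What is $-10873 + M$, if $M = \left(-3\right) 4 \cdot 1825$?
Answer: $-32773$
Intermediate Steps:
$M = -21900$ ($M = \left(-12\right) 1825 = -21900$)
$-10873 + M = -10873 - 21900 = -32773$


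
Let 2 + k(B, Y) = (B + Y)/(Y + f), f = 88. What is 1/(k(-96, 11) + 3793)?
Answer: 99/375224 ≈ 0.00026384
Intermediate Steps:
k(B, Y) = -2 + (B + Y)/(88 + Y) (k(B, Y) = -2 + (B + Y)/(Y + 88) = -2 + (B + Y)/(88 + Y))
1/(k(-96, 11) + 3793) = 1/((-176 - 96 - 1*11)/(88 + 11) + 3793) = 1/((-176 - 96 - 11)/99 + 3793) = 1/((1/99)*(-283) + 3793) = 1/(-283/99 + 3793) = 1/(375224/99) = 99/375224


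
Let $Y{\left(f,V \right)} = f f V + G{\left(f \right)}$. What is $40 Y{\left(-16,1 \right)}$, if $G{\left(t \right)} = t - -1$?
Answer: $9640$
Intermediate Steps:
$G{\left(t \right)} = 1 + t$ ($G{\left(t \right)} = t + 1 = 1 + t$)
$Y{\left(f,V \right)} = 1 + f + V f^{2}$ ($Y{\left(f,V \right)} = f f V + \left(1 + f\right) = f^{2} V + \left(1 + f\right) = V f^{2} + \left(1 + f\right) = 1 + f + V f^{2}$)
$40 Y{\left(-16,1 \right)} = 40 \left(1 - 16 + 1 \left(-16\right)^{2}\right) = 40 \left(1 - 16 + 1 \cdot 256\right) = 40 \left(1 - 16 + 256\right) = 40 \cdot 241 = 9640$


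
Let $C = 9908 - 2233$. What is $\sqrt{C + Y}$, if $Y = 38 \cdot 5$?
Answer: $11 \sqrt{65} \approx 88.685$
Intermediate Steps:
$C = 7675$
$Y = 190$
$\sqrt{C + Y} = \sqrt{7675 + 190} = \sqrt{7865} = 11 \sqrt{65}$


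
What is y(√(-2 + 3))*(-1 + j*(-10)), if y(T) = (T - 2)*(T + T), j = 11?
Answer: 222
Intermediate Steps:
y(T) = 2*T*(-2 + T) (y(T) = (-2 + T)*(2*T) = 2*T*(-2 + T))
y(√(-2 + 3))*(-1 + j*(-10)) = (2*√(-2 + 3)*(-2 + √(-2 + 3)))*(-1 + 11*(-10)) = (2*√1*(-2 + √1))*(-1 - 110) = (2*1*(-2 + 1))*(-111) = (2*1*(-1))*(-111) = -2*(-111) = 222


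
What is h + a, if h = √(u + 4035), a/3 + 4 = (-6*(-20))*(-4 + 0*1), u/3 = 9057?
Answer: -1452 + √31206 ≈ -1275.3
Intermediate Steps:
u = 27171 (u = 3*9057 = 27171)
a = -1452 (a = -12 + 3*((-6*(-20))*(-4 + 0*1)) = -12 + 3*(120*(-4 + 0)) = -12 + 3*(120*(-4)) = -12 + 3*(-480) = -12 - 1440 = -1452)
h = √31206 (h = √(27171 + 4035) = √31206 ≈ 176.65)
h + a = √31206 - 1452 = -1452 + √31206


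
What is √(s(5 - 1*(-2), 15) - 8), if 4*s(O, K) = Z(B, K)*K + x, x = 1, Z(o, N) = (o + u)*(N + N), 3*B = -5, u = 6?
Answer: √1919/2 ≈ 21.903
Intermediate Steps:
B = -5/3 (B = (⅓)*(-5) = -5/3 ≈ -1.6667)
Z(o, N) = 2*N*(6 + o) (Z(o, N) = (o + 6)*(N + N) = (6 + o)*(2*N) = 2*N*(6 + o))
s(O, K) = ¼ + 13*K²/6 (s(O, K) = ((2*K*(6 - 5/3))*K + 1)/4 = ((2*K*(13/3))*K + 1)/4 = ((26*K/3)*K + 1)/4 = (26*K²/3 + 1)/4 = (1 + 26*K²/3)/4 = ¼ + 13*K²/6)
√(s(5 - 1*(-2), 15) - 8) = √((¼ + (13/6)*15²) - 8) = √((¼ + (13/6)*225) - 8) = √((¼ + 975/2) - 8) = √(1951/4 - 8) = √(1919/4) = √1919/2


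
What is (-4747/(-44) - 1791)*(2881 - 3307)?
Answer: 15774141/22 ≈ 7.1701e+5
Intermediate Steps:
(-4747/(-44) - 1791)*(2881 - 3307) = (-4747*(-1/44) - 1791)*(-426) = (4747/44 - 1791)*(-426) = -74057/44*(-426) = 15774141/22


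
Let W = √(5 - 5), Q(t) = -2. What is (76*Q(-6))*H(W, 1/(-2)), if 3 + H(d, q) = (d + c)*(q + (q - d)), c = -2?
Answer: 152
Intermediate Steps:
W = 0 (W = √0 = 0)
H(d, q) = -3 + (-2 + d)*(-d + 2*q) (H(d, q) = -3 + (d - 2)*(q + (q - d)) = -3 + (-2 + d)*(-d + 2*q))
(76*Q(-6))*H(W, 1/(-2)) = (76*(-2))*(-3 - 1*0² - 4/(-2) + 2*0 + 2*0/(-2)) = -152*(-3 - 1*0 - 4*(-½) + 0 + 2*0*(-½)) = -152*(-3 + 0 + 2 + 0 + 0) = -152*(-1) = 152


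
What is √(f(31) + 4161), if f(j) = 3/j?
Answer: √3998814/31 ≈ 64.507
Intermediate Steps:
√(f(31) + 4161) = √(3/31 + 4161) = √(128994/31) = √3998814/31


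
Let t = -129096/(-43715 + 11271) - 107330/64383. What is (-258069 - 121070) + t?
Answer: -197989164344995/522210513 ≈ -3.7914e+5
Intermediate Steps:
t = 1207343312/522210513 (t = -129096/(-32444) - 107330*1/64383 = -129096*(-1/32444) - 107330/64383 = 32274/8111 - 107330/64383 = 1207343312/522210513 ≈ 2.3120)
(-258069 - 121070) + t = (-258069 - 121070) + 1207343312/522210513 = -379139 + 1207343312/522210513 = -197989164344995/522210513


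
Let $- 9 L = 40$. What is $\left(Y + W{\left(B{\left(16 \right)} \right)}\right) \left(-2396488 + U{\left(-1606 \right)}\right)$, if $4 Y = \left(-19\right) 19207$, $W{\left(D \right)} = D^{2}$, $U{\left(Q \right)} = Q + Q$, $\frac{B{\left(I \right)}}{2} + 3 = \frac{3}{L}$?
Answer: $\frac{875211168927}{4} \approx 2.188 \cdot 10^{11}$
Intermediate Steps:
$L = - \frac{40}{9}$ ($L = \left(- \frac{1}{9}\right) 40 = - \frac{40}{9} \approx -4.4444$)
$B{\left(I \right)} = - \frac{147}{20}$ ($B{\left(I \right)} = -6 + 2 \frac{3}{- \frac{40}{9}} = -6 + 2 \cdot 3 \left(- \frac{9}{40}\right) = -6 + 2 \left(- \frac{27}{40}\right) = -6 - \frac{27}{20} = - \frac{147}{20}$)
$U{\left(Q \right)} = 2 Q$
$Y = - \frac{364933}{4}$ ($Y = \frac{\left(-19\right) 19207}{4} = \frac{1}{4} \left(-364933\right) = - \frac{364933}{4} \approx -91233.0$)
$\left(Y + W{\left(B{\left(16 \right)} \right)}\right) \left(-2396488 + U{\left(-1606 \right)}\right) = \left(- \frac{364933}{4} + \left(- \frac{147}{20}\right)^{2}\right) \left(-2396488 + 2 \left(-1606\right)\right) = \left(- \frac{364933}{4} + \frac{21609}{400}\right) \left(-2396488 - 3212\right) = \left(- \frac{36471691}{400}\right) \left(-2399700\right) = \frac{875211168927}{4}$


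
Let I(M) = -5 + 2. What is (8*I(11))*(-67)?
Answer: 1608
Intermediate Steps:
I(M) = -3
(8*I(11))*(-67) = (8*(-3))*(-67) = -24*(-67) = 1608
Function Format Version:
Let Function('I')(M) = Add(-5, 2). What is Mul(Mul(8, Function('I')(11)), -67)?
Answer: 1608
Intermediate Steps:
Function('I')(M) = -3
Mul(Mul(8, Function('I')(11)), -67) = Mul(Mul(8, -3), -67) = Mul(-24, -67) = 1608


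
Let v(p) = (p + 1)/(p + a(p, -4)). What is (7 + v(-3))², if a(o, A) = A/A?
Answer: 64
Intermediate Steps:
a(o, A) = 1
v(p) = 1 (v(p) = (p + 1)/(p + 1) = (1 + p)/(1 + p) = 1)
(7 + v(-3))² = (7 + 1)² = 8² = 64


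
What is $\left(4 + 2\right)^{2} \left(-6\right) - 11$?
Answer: $-227$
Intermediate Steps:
$\left(4 + 2\right)^{2} \left(-6\right) - 11 = 6^{2} \left(-6\right) - 11 = 36 \left(-6\right) - 11 = -216 - 11 = -227$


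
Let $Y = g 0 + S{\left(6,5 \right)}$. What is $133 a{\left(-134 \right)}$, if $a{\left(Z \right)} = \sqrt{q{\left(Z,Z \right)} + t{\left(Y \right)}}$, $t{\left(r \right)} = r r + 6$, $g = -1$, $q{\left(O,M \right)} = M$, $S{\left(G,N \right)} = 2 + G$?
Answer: $1064 i \approx 1064.0 i$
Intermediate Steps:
$Y = 8$ ($Y = \left(-1\right) 0 + \left(2 + 6\right) = 0 + 8 = 8$)
$t{\left(r \right)} = 6 + r^{2}$ ($t{\left(r \right)} = r^{2} + 6 = 6 + r^{2}$)
$a{\left(Z \right)} = \sqrt{70 + Z}$ ($a{\left(Z \right)} = \sqrt{Z + \left(6 + 8^{2}\right)} = \sqrt{Z + \left(6 + 64\right)} = \sqrt{Z + 70} = \sqrt{70 + Z}$)
$133 a{\left(-134 \right)} = 133 \sqrt{70 - 134} = 133 \sqrt{-64} = 133 \cdot 8 i = 1064 i$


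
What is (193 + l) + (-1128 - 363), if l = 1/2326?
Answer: -3019147/2326 ≈ -1298.0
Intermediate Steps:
l = 1/2326 ≈ 0.00042992
(193 + l) + (-1128 - 363) = (193 + 1/2326) + (-1128 - 363) = 448919/2326 - 1491 = -3019147/2326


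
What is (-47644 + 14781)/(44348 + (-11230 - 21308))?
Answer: -32863/11810 ≈ -2.7826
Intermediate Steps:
(-47644 + 14781)/(44348 + (-11230 - 21308)) = -32863/(44348 - 32538) = -32863/11810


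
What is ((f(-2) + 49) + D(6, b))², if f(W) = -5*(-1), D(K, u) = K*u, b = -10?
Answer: 36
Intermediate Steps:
f(W) = 5
((f(-2) + 49) + D(6, b))² = ((5 + 49) + 6*(-10))² = (54 - 60)² = (-6)² = 36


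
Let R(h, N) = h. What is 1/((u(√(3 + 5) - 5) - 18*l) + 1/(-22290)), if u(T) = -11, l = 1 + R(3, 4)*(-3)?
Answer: 22290/2964569 ≈ 0.0075188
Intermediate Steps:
l = -8 (l = 1 + 3*(-3) = 1 - 9 = -8)
1/((u(√(3 + 5) - 5) - 18*l) + 1/(-22290)) = 1/((-11 - 18*(-8)) + 1/(-22290)) = 1/((-11 + 144) - 1/22290) = 1/(133 - 1/22290) = 1/(2964569/22290) = 22290/2964569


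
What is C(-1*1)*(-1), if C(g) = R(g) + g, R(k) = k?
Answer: 2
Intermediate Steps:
C(g) = 2*g (C(g) = g + g = 2*g)
C(-1*1)*(-1) = (2*(-1*1))*(-1) = (2*(-1))*(-1) = -2*(-1) = 2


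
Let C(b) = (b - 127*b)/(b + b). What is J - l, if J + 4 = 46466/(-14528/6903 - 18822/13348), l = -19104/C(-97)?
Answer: -45999801639152/3400404105 ≈ -13528.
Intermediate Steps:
C(b) = -63 (C(b) = (-126*b)/((2*b)) = (-126*b)*(1/(2*b)) = -63)
l = 6368/21 (l = -19104/(-63) = -19104*(-1/63) = 6368/21 ≈ 303.24)
J = -2141365217872/161924005 (J = -4 + 46466/(-14528/6903 - 18822/13348) = -4 + 46466/(-14528*1/6903 - 18822*1/13348) = -4 + 46466/(-14528/6903 - 9411/6674) = -4 + 46466/(-161924005/46070622) = -4 + 46466*(-46070622/161924005) = -4 - 2140717521852/161924005 = -2141365217872/161924005 ≈ -13225.)
J - l = -2141365217872/161924005 - 1*6368/21 = -2141365217872/161924005 - 6368/21 = -45999801639152/3400404105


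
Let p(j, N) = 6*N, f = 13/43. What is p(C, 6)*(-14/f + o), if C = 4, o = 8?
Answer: -17928/13 ≈ -1379.1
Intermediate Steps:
f = 13/43 (f = 13*(1/43) = 13/43 ≈ 0.30233)
p(C, 6)*(-14/f + o) = (6*6)*(-14/13/43 + 8) = 36*(-14*43/13 + 8) = 36*(-602/13 + 8) = 36*(-498/13) = -17928/13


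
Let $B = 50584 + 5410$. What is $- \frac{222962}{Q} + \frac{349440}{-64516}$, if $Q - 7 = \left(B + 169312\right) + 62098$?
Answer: $- \frac{28704379058}{4635652019} \approx -6.1921$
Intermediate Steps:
$B = 55994$
$Q = 287411$ ($Q = 7 + \left(\left(55994 + 169312\right) + 62098\right) = 7 + \left(225306 + 62098\right) = 7 + 287404 = 287411$)
$- \frac{222962}{Q} + \frac{349440}{-64516} = - \frac{222962}{287411} + \frac{349440}{-64516} = \left(-222962\right) \frac{1}{287411} + 349440 \left(- \frac{1}{64516}\right) = - \frac{222962}{287411} - \frac{87360}{16129} = - \frac{28704379058}{4635652019}$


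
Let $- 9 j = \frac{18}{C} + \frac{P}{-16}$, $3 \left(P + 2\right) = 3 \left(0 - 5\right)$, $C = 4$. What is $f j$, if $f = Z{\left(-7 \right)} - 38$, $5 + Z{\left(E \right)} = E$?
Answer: $\frac{1975}{72} \approx 27.431$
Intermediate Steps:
$Z{\left(E \right)} = -5 + E$
$P = -7$ ($P = -2 + \frac{3 \left(0 - 5\right)}{3} = -2 + \frac{3 \left(-5\right)}{3} = -2 + \frac{1}{3} \left(-15\right) = -2 - 5 = -7$)
$j = - \frac{79}{144}$ ($j = - \frac{\frac{18}{4} - \frac{7}{-16}}{9} = - \frac{18 \cdot \frac{1}{4} - - \frac{7}{16}}{9} = - \frac{\frac{9}{2} + \frac{7}{16}}{9} = \left(- \frac{1}{9}\right) \frac{79}{16} = - \frac{79}{144} \approx -0.54861$)
$f = -50$ ($f = \left(-5 - 7\right) - 38 = -12 - 38 = -50$)
$f j = \left(-50\right) \left(- \frac{79}{144}\right) = \frac{1975}{72}$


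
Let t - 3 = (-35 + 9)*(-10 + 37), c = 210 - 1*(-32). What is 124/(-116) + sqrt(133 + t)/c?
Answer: -31/29 + I*sqrt(566)/242 ≈ -1.069 + 0.098309*I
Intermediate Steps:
c = 242 (c = 210 + 32 = 242)
t = -699 (t = 3 + (-35 + 9)*(-10 + 37) = 3 - 26*27 = 3 - 702 = -699)
124/(-116) + sqrt(133 + t)/c = 124/(-116) + sqrt(133 - 699)/242 = 124*(-1/116) + sqrt(-566)*(1/242) = -31/29 + (I*sqrt(566))*(1/242) = -31/29 + I*sqrt(566)/242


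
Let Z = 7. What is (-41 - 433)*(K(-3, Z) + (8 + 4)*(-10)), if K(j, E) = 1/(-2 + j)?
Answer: 284874/5 ≈ 56975.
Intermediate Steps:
(-41 - 433)*(K(-3, Z) + (8 + 4)*(-10)) = (-41 - 433)*(1/(-2 - 3) + (8 + 4)*(-10)) = -474*(1/(-5) + 12*(-10)) = -474*(-⅕ - 120) = -474*(-601/5) = 284874/5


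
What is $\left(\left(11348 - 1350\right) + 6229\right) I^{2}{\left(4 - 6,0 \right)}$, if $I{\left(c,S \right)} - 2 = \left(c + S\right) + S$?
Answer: $0$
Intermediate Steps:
$I{\left(c,S \right)} = 2 + c + 2 S$ ($I{\left(c,S \right)} = 2 + \left(\left(c + S\right) + S\right) = 2 + \left(\left(S + c\right) + S\right) = 2 + \left(c + 2 S\right) = 2 + c + 2 S$)
$\left(\left(11348 - 1350\right) + 6229\right) I^{2}{\left(4 - 6,0 \right)} = \left(\left(11348 - 1350\right) + 6229\right) \left(2 + \left(4 - 6\right) + 2 \cdot 0\right)^{2} = \left(9998 + 6229\right) \left(2 + \left(4 - 6\right) + 0\right)^{2} = 16227 \left(2 - 2 + 0\right)^{2} = 16227 \cdot 0^{2} = 16227 \cdot 0 = 0$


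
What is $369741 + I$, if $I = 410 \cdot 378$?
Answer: $524721$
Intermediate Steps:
$I = 154980$
$369741 + I = 369741 + 154980 = 524721$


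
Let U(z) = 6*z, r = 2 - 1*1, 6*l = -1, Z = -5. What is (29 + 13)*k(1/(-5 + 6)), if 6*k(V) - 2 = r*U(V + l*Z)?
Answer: 91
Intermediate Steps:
l = -⅙ (l = (⅙)*(-1) = -⅙ ≈ -0.16667)
r = 1 (r = 2 - 1 = 1)
k(V) = 7/6 + V (k(V) = ⅓ + (1*(6*(V - ⅙*(-5))))/6 = ⅓ + (1*(6*(V + ⅚)))/6 = ⅓ + (1*(6*(⅚ + V)))/6 = ⅓ + (1*(5 + 6*V))/6 = ⅓ + (5 + 6*V)/6 = ⅓ + (⅚ + V) = 7/6 + V)
(29 + 13)*k(1/(-5 + 6)) = (29 + 13)*(7/6 + 1/(-5 + 6)) = 42*(7/6 + 1/1) = 42*(7/6 + 1) = 42*(13/6) = 91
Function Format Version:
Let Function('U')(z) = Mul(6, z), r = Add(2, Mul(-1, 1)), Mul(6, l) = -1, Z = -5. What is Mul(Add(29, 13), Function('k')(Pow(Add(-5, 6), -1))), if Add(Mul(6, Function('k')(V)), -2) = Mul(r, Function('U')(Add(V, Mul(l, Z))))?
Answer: 91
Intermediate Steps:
l = Rational(-1, 6) (l = Mul(Rational(1, 6), -1) = Rational(-1, 6) ≈ -0.16667)
r = 1 (r = Add(2, -1) = 1)
Function('k')(V) = Add(Rational(7, 6), V) (Function('k')(V) = Add(Rational(1, 3), Mul(Rational(1, 6), Mul(1, Mul(6, Add(V, Mul(Rational(-1, 6), -5)))))) = Add(Rational(1, 3), Mul(Rational(1, 6), Mul(1, Mul(6, Add(V, Rational(5, 6)))))) = Add(Rational(1, 3), Mul(Rational(1, 6), Mul(1, Mul(6, Add(Rational(5, 6), V))))) = Add(Rational(1, 3), Mul(Rational(1, 6), Mul(1, Add(5, Mul(6, V))))) = Add(Rational(1, 3), Mul(Rational(1, 6), Add(5, Mul(6, V)))) = Add(Rational(1, 3), Add(Rational(5, 6), V)) = Add(Rational(7, 6), V))
Mul(Add(29, 13), Function('k')(Pow(Add(-5, 6), -1))) = Mul(Add(29, 13), Add(Rational(7, 6), Pow(Add(-5, 6), -1))) = Mul(42, Add(Rational(7, 6), Pow(1, -1))) = Mul(42, Add(Rational(7, 6), 1)) = Mul(42, Rational(13, 6)) = 91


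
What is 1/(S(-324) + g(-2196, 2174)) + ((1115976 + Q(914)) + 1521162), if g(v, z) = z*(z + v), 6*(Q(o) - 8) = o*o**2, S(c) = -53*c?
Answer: 11946257240957/91968 ≈ 1.2990e+8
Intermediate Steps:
Q(o) = 8 + o**3/6 (Q(o) = 8 + (o*o**2)/6 = 8 + o**3/6)
g(v, z) = z*(v + z)
1/(S(-324) + g(-2196, 2174)) + ((1115976 + Q(914)) + 1521162) = 1/(-53*(-324) + 2174*(-2196 + 2174)) + ((1115976 + (8 + (1/6)*914**3)) + 1521162) = 1/(17172 + 2174*(-22)) + ((1115976 + (8 + (1/6)*763551944)) + 1521162) = 1/(17172 - 47828) + ((1115976 + (8 + 381775972/3)) + 1521162) = 1/(-30656) + ((1115976 + 381775996/3) + 1521162) = -1/30656 + (385123924/3 + 1521162) = -1/30656 + 389687410/3 = 11946257240957/91968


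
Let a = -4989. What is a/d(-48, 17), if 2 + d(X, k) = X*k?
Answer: 4989/818 ≈ 6.0990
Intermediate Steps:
d(X, k) = -2 + X*k
a/d(-48, 17) = -4989/(-2 - 48*17) = -4989/(-2 - 816) = -4989/(-818) = -4989*(-1/818) = 4989/818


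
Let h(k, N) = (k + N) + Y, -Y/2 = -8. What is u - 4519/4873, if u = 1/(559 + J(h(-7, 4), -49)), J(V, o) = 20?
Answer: -2611628/2821467 ≈ -0.92563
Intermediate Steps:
Y = 16 (Y = -2*(-8) = 16)
h(k, N) = 16 + N + k (h(k, N) = (k + N) + 16 = (N + k) + 16 = 16 + N + k)
u = 1/579 (u = 1/(559 + 20) = 1/579 ≈ 0.0017271)
u - 4519/4873 = 1/579 - 4519/4873 = -2611628/2821467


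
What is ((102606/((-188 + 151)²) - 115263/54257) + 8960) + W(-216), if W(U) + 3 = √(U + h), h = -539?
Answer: 670715848876/74277833 + I*√755 ≈ 9029.8 + 27.477*I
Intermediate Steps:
W(U) = -3 + √(-539 + U) (W(U) = -3 + √(U - 539) = -3 + √(-539 + U))
((102606/((-188 + 151)²) - 115263/54257) + 8960) + W(-216) = ((102606/((-188 + 151)²) - 115263/54257) + 8960) + (-3 + √(-539 - 216)) = ((102606/((-37)²) - 115263*1/54257) + 8960) + (-3 + √(-755)) = ((102606/1369 - 115263/54257) + 8960) + (-3 + I*√755) = (5409298695/74277833 + 8960) + (-3 + I*√755) = 670938682375/74277833 + (-3 + I*√755) = 670715848876/74277833 + I*√755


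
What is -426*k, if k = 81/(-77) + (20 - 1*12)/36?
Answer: 81650/231 ≈ 353.46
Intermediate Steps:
k = -575/693 (k = 81*(-1/77) + (20 - 12)*(1/36) = -81/77 + 8*(1/36) = -81/77 + 2/9 = -575/693 ≈ -0.82973)
-426*k = -426*(-575/693) = 81650/231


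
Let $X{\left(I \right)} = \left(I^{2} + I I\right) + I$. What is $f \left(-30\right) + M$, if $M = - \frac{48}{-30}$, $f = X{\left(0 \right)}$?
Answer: $\frac{8}{5} \approx 1.6$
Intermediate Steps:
$X{\left(I \right)} = I + 2 I^{2}$ ($X{\left(I \right)} = \left(I^{2} + I^{2}\right) + I = 2 I^{2} + I = I + 2 I^{2}$)
$f = 0$ ($f = 0 \left(1 + 2 \cdot 0\right) = 0 \left(1 + 0\right) = 0 \cdot 1 = 0$)
$M = \frac{8}{5}$ ($M = \left(-48\right) \left(- \frac{1}{30}\right) = \frac{8}{5} \approx 1.6$)
$f \left(-30\right) + M = 0 \left(-30\right) + \frac{8}{5} = 0 + \frac{8}{5} = \frac{8}{5}$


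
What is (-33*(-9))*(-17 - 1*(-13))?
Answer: -1188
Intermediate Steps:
(-33*(-9))*(-17 - 1*(-13)) = 297*(-17 + 13) = 297*(-4) = -1188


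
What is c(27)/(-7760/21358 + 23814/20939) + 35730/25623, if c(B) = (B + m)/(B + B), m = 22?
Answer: 22765300067641/8868960016956 ≈ 2.5669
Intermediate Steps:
c(B) = (22 + B)/(2*B) (c(B) = (B + 22)/(B + B) = (22 + B)/((2*B)) = (22 + B)*(1/(2*B)) = (22 + B)/(2*B))
c(27)/(-7760/21358 + 23814/20939) + 35730/25623 = ((½)*(22 + 27)/27)/(-7760/21358 + 23814/20939) + 35730/25623 = ((½)*(1/27)*49)/(-7760*1/21358 + 23814*(1/20939)) + 35730*(1/25623) = 49/(54*(-3880/10679 + 23814/20939)) + 3970/2847 = 49/(54*(173066386/223607581)) + 3970/2847 = (49/54)*(223607581/173066386) + 3970/2847 = 10956771469/9345584844 + 3970/2847 = 22765300067641/8868960016956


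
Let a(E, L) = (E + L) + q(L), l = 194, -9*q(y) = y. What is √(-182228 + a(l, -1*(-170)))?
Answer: I*√1636946/3 ≈ 426.48*I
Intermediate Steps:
q(y) = -y/9
a(E, L) = E + 8*L/9 (a(E, L) = (E + L) - L/9 = E + 8*L/9)
√(-182228 + a(l, -1*(-170))) = √(-182228 + (194 + 8*(-1*(-170))/9)) = √(-182228 + (194 + (8/9)*170)) = √(-182228 + (194 + 1360/9)) = √(-182228 + 3106/9) = √(-1636946/9) = I*√1636946/3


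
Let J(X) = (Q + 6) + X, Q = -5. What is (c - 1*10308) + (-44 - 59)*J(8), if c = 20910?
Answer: 9675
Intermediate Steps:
J(X) = 1 + X (J(X) = (-5 + 6) + X = 1 + X)
(c - 1*10308) + (-44 - 59)*J(8) = (20910 - 1*10308) + (-44 - 59)*(1 + 8) = (20910 - 10308) - 103*9 = 10602 - 927 = 9675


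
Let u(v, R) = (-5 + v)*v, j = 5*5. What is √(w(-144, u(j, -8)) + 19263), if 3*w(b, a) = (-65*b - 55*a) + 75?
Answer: 2*√29793/3 ≈ 115.07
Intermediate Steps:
j = 25
u(v, R) = v*(-5 + v)
w(b, a) = 25 - 65*b/3 - 55*a/3 (w(b, a) = ((-65*b - 55*a) + 75)/3 = (75 - 65*b - 55*a)/3 = 25 - 65*b/3 - 55*a/3)
√(w(-144, u(j, -8)) + 19263) = √((25 - 65/3*(-144) - 1375*(-5 + 25)/3) + 19263) = √((25 + 3120 - 1375*20/3) + 19263) = √((25 + 3120 - 55/3*500) + 19263) = √((25 + 3120 - 27500/3) + 19263) = √(-18065/3 + 19263) = √(39724/3) = 2*√29793/3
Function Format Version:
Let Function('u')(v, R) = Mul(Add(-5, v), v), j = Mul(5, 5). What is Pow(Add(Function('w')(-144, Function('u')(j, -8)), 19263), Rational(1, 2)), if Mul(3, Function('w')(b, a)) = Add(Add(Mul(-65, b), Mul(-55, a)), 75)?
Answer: Mul(Rational(2, 3), Pow(29793, Rational(1, 2))) ≈ 115.07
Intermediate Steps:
j = 25
Function('u')(v, R) = Mul(v, Add(-5, v))
Function('w')(b, a) = Add(25, Mul(Rational(-65, 3), b), Mul(Rational(-55, 3), a)) (Function('w')(b, a) = Mul(Rational(1, 3), Add(Add(Mul(-65, b), Mul(-55, a)), 75)) = Mul(Rational(1, 3), Add(75, Mul(-65, b), Mul(-55, a))) = Add(25, Mul(Rational(-65, 3), b), Mul(Rational(-55, 3), a)))
Pow(Add(Function('w')(-144, Function('u')(j, -8)), 19263), Rational(1, 2)) = Pow(Add(Add(25, Mul(Rational(-65, 3), -144), Mul(Rational(-55, 3), Mul(25, Add(-5, 25)))), 19263), Rational(1, 2)) = Pow(Add(Add(25, 3120, Mul(Rational(-55, 3), Mul(25, 20))), 19263), Rational(1, 2)) = Pow(Add(Add(25, 3120, Mul(Rational(-55, 3), 500)), 19263), Rational(1, 2)) = Pow(Add(Add(25, 3120, Rational(-27500, 3)), 19263), Rational(1, 2)) = Pow(Add(Rational(-18065, 3), 19263), Rational(1, 2)) = Pow(Rational(39724, 3), Rational(1, 2)) = Mul(Rational(2, 3), Pow(29793, Rational(1, 2)))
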